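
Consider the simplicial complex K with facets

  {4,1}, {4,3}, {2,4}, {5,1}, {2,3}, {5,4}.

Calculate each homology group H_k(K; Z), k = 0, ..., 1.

K has 5 vertices, 6 edges.
rank ∂_0 = 0, rank ∂_1 = 4 ⇒ b_0 = 5 − 0 − 4 = 1; all invariant factors of ∂_1 are 1 so no torsion. So H_0 = Z.
rank ∂_1 = 4, rank ∂_2 = 0 ⇒ b_1 = 6 − 4 − 0 = 2. So H_1 = Z^2.

H_0 = Z,  H_1 = Z^2.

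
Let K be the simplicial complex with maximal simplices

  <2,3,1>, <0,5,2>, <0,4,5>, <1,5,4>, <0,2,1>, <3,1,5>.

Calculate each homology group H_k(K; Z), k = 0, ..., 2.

H_0 = Z,  H_1 = Z,  H_2 = 0.

K has 6 vertices, 12 edges, 6 triangles.
rank ∂_0 = 0, rank ∂_1 = 5 ⇒ b_0 = 6 − 0 − 5 = 1; all invariant factors of ∂_1 are 1 so no torsion. So H_0 ≅ Z.
rank ∂_1 = 5, rank ∂_2 = 6 ⇒ b_1 = 12 − 5 − 6 = 1; all invariant factors of ∂_2 are 1 so no torsion. So H_1 ≅ Z.
rank ∂_2 = 6, rank ∂_3 = 0 ⇒ b_2 = 6 − 6 − 0 = 0. So H_2 ≅ 0.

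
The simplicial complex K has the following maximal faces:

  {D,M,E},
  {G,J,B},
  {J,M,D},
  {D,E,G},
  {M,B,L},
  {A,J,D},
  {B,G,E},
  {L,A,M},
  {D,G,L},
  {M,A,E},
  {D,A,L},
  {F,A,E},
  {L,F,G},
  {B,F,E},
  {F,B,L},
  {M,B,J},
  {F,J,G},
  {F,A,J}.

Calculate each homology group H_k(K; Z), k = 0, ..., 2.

H_0 = Z,  H_1 = Z ⊕ Z/2,  H_2 = 0.

Take the total order A < B < D < E < F < G < J < L < M on the vertex set. Then K (dimension 2) consists of the simplices:

  0-simplices (9): A, B, D, E, F, G, J, L, M
  1-simplices (27): AD, AE, AF, AJ, AL, AM, BE, BF, BG, BJ, BL, BM, DE, DG, DJ, DL, DM, EF, EG, EM, FG, FJ, FL, GJ, GL, JM, LM
  2-simplices (18): ADJ, ADL, AEF, AEM, AFJ, ALM, BEF, BEG, BFL, BGJ, BJM, BLM, DEG, DEM, DGL, DJM, FGJ, FGL

Hence C_0 ≅ Z^9, C_1 ≅ Z^27, C_2 ≅ Z^18.

The boundary map ∂_1: C_1 → C_0 is given by ∂[p,q] = [q] − [p].
The resulting 9×27 matrix has rank 8, and its Smith normal form has invariant factors (1,1,1,1,1,1,1,1).

∂_2: C_2 → C_1 acts by ∂[p,q,r] = [q,r] − [p,r] + [p,q]. For instance
  ∂ADJ = DJ − AJ + AD,
  ∂BEG = EG − BG + BE.
The 27×18 boundary matrix has rank 18 and Smith normal form diag(1,1,1,1,1,1,1,1,1,1,1,1,1,1,1,1,1,2).

Now H_k = ker ∂_k / im ∂_{k+1}, so:

  H_0: rank C_0 − rank ∂_1 = 9 − 8 = 1, and the invariant factors of ∂_1 are all 1, so H_0 ≅ Z.
  H_1: rank ker ∂_1 − rank ∂_2 = (27 − 8) − 18 = 1, and ∂_2 has invariant factor 2 > 1, so H_1 ≅ Z ⊕ Z/2.
  H_2: rank ker ∂_2 − rank ∂_3 = (18 − 18) − 0 = 0, and there is no ∂_3, so H_2 ≅ 0.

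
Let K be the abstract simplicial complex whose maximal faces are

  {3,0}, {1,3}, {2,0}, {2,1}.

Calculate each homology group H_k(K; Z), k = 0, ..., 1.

H_0 ≅ Z,  H_1 ≅ Z.

We work with the vertex ordering 0 < 1 < 2 < 3. The simplices of K, each written with vertices in increasing order, are:

  0-simplices (4): [0], [1], [2], [3]
  1-simplices (4): [0,2], [0,3], [1,2], [1,3]

so the chain groups are C_0 ≅ Z^4, C_1 ≅ Z^4.

Boundary ∂_1: C_1 → C_0 is given by ∂[p,q] = [q] − [p]. For instance
  ∂[0,2] = [2] − [0].
The resulting 4×4 matrix has rank 3, and its Smith normal form has invariant factors (1,1,1).

Computing H_k = (kernel of ∂_k) / (image of ∂_{k+1}):

  H_0: rank C_0 − rank ∂_1 = 4 − 3 = 1, and the invariant factors of ∂_1 are all 1, so H_0 = Z.
  H_1: rank ker ∂_1 − rank ∂_2 = (4 − 3) − 0 = 1, and there is no ∂_2, so H_1 = Z.

(K is a triangulation of the circle S^1.)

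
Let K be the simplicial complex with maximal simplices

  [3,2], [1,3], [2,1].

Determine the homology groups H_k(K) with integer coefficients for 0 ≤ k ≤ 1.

We work with the vertex ordering 1 < 2 < 3. The simplices of K, each written with vertices in increasing order, are:

  0-simplices (3): [1], [2], [3]
  1-simplices (3): [1,2], [1,3], [2,3]

giving chain groups C_0 ≅ Z^3, C_1 ≅ Z^3.

The boundary map ∂_1: C_1 → C_0 maps an edge to its endpoints' difference, ∂[p,q] = q − p. For instance
  ∂[1,2] = [2] − [1].
The resulting 3×3 matrix has rank 2, and its Smith normal form has invariant factors (1,1).

Reading off H_k = ker ∂_k / im ∂_{k+1}:

  H_0: rank C_0 − rank ∂_1 = 3 − 2 = 1, and the invariant factors of ∂_1 are all 1, so H_0 ≅ Z.
  H_1: rank ker ∂_1 − rank ∂_2 = (3 − 2) − 0 = 1, and there is no ∂_2, so H_1 ≅ Z.

As a check, the Euler characteristic is 3 − 3 = 0, which agrees with 1 − 1 = 0.
(K is a triangulation of the circle S^1.)

H_0 = Z,  H_1 = Z.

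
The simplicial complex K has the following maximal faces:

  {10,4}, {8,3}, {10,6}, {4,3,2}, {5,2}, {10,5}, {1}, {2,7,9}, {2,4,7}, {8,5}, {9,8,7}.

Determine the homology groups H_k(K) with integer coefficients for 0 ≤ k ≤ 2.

We work with the vertex ordering 1 < 2 < 3 < 4 < 5 < 6 < 7 < 8 < 9 < 10. The simplices of K, each written with vertices in increasing order, are:

  0-simplices (10): [1], [2], [3], [4], [5], [6], [7], [8], [9], [10]
  1-simplices (15): [2,3], [2,4], [2,5], [2,7], [2,9], [3,4], [3,8], [4,7], [4,10], [5,8], [5,10], [6,10], [7,8], [7,9], [8,9]
  2-simplices (4): [2,3,4], [2,4,7], [2,7,9], [7,8,9]

giving chain groups C_0 ≅ Z^10, C_1 ≅ Z^15, C_2 ≅ Z^4.

Boundary ∂_1: C_1 → C_0 is given by ∂[p,q] = [q] − [p]. For instance
  ∂[5,10] = [10] − [5].
This gives a 10×15 integer matrix of rank 8; reducing to Smith normal form yields diagonal entries (1,1,1,1,1,1,1,1).

The boundary map ∂_2: C_2 → C_1 acts by ∂[p,q,r] = [q,r] − [p,r] + [p,q]. For instance
  ∂[7,8,9] = [8,9] − [7,9] + [7,8],
  ∂[2,4,7] = [4,7] − [2,7] + [2,4].
As a 15×4 matrix over Z this has rank 4, with invariant factors (1,1,1,1).

Reading off H_k = ker ∂_k / im ∂_{k+1}:

  H_0: rank C_0 − rank ∂_1 = 10 − 8 = 2, and the invariant factors of ∂_1 are all 1, so H_0 ≅ Z^2.
  H_1: rank ker ∂_1 − rank ∂_2 = (15 − 8) − 4 = 3, and the invariant factors of ∂_2 are all 1, so H_1 ≅ Z^3.
  H_2: rank ker ∂_2 − rank ∂_3 = (4 − 4) − 0 = 0, and there is no ∂_3, so H_2 ≅ 0.

As a check, the Euler characteristic is 10 − 15 + 4 = -1, which agrees with 2 − 3 + 0 = -1.

H_0 = Z^2,  H_1 = Z^3,  H_2 = 0.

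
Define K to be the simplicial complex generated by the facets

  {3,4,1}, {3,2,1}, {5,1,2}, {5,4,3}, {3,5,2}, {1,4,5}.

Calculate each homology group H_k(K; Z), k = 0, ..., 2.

H_0 = Z,  H_1 = 0,  H_2 = Z.

Order the vertices as 1 < 2 < 3 < 4 < 5. Listing each simplex with vertices in this order, K has dimension 2 with simplices:

  0-simplices (5): [1], [2], [3], [4], [5]
  1-simplices (9): [1,2], [1,3], [1,4], [1,5], [2,3], [2,5], [3,4], [3,5], [4,5]
  2-simplices (6): [1,2,3], [1,2,5], [1,3,4], [1,4,5], [2,3,5], [3,4,5]

giving chain groups C_0 ≅ Z^5, C_1 ≅ Z^9, C_2 ≅ Z^6.

Boundary ∂_1: C_1 → C_0 is given by ∂[p,q] = [q] − [p].
As a 5×9 matrix over Z this has rank 4, with invariant factors (1,1,1,1).

Boundary ∂_2: C_2 → C_1 acts by ∂[p,q,r] = [q,r] − [p,r] + [p,q]. For instance
  ∂[1,3,4] = [3,4] − [1,4] + [1,3],
  ∂[2,3,5] = [3,5] − [2,5] + [2,3].
As a 9×6 matrix over Z this has rank 5, with invariant factors (1,1,1,1,1).

Now H_k = ker ∂_k / im ∂_{k+1}, so:

  H_0: rank C_0 − rank ∂_1 = 5 − 4 = 1, and the invariant factors of ∂_1 are all 1, so H_0 = Z.
  H_1: rank ker ∂_1 − rank ∂_2 = (9 − 4) − 5 = 0, and the invariant factors of ∂_2 are all 1, so H_1 = 0.
  H_2: rank ker ∂_2 − rank ∂_3 = (6 − 5) − 0 = 1, and there is no ∂_3, so H_2 = Z.

As a check, the Euler characteristic is 5 − 9 + 6 = 2, which agrees with 1 − 0 + 1 = 2.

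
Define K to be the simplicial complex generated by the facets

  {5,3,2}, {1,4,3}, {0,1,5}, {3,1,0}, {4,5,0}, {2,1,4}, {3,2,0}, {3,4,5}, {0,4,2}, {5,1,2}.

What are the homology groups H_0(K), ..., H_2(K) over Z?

K has 6 vertices, 15 edges, 10 triangles.
rank ∂_0 = 0, rank ∂_1 = 5 ⇒ b_0 = 6 − 0 − 5 = 1; all invariant factors of ∂_1 are 1 so no torsion. So H_0 ≅ Z.
rank ∂_1 = 5, rank ∂_2 = 10 ⇒ b_1 = 15 − 5 − 10 = 0; ∂_2 has invariant factor(s) [2] giving torsion. So H_1 ≅ Z_2.
rank ∂_2 = 10, rank ∂_3 = 0 ⇒ b_2 = 10 − 10 − 0 = 0. So H_2 ≅ 0.

H_0 ≅ Z,  H_1 ≅ Z_2,  H_2 = 0.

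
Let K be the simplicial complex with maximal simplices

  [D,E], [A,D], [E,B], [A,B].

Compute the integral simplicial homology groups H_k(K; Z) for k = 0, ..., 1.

We work with the vertex ordering A < B < D < E. The simplices of K, each written with vertices in increasing order, are:

  0-simplices (4): A, B, D, E
  1-simplices (4): AB, AD, BE, DE

so the chain groups are C_0 ≅ Z^4, C_1 ≅ Z^4.

The boundary map ∂_1: C_1 → C_0 is given by ∂[p,q] = [q] − [p].
The resulting 4×4 matrix has rank 3, and its Smith normal form has invariant factors (1,1,1).

Computing H_k = (kernel of ∂_k) / (image of ∂_{k+1}):

  H_0: rank C_0 − rank ∂_1 = 4 − 3 = 1, and the invariant factors of ∂_1 are all 1, so H_0 ≅ Z.
  H_1: rank ker ∂_1 − rank ∂_2 = (4 − 3) − 0 = 1, and there is no ∂_2, so H_1 ≅ Z.

As a check, the Euler characteristic is 4 − 4 = 0, which agrees with 1 − 1 = 0.

H_0 = Z,  H_1 = Z.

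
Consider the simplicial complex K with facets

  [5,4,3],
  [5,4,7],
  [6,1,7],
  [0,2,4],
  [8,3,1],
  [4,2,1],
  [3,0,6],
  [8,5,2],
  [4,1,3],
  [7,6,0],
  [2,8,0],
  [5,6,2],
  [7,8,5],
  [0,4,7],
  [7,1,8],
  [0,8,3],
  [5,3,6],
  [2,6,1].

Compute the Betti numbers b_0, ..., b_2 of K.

b_0 = 1, b_1 = 2, b_2 = 1.

We work with the vertex ordering 0 < 1 < 2 < 3 < 4 < 5 < 6 < 7 < 8. The simplices of K, each written with vertices in increasing order, are:

  0-simplices (9): [0], [1], [2], [3], [4], [5], [6], [7], [8]
  1-simplices (27): (27 of them)
  2-simplices (18): [0,2,4], [0,2,8], [0,3,6], [0,3,8], [0,4,7], [0,6,7], [1,2,4], [1,2,6], [1,3,4], [1,3,8], [1,6,7], [1,7,8], [2,5,6], [2,5,8], [3,4,5], [3,5,6], [4,5,7], [5,7,8]

so the chain groups are C_0 ≅ Z^9, C_1 ≅ Z^27, C_2 ≅ Z^18.

Boundary ∂_1: C_1 → C_0 is given by ∂[p,q] = [q] − [p]. For instance
  ∂[1,6] = [6] − [1].
The resulting 9×27 matrix has rank 8, and its Smith normal form has invariant factors (1,1,1,1,1,1,1,1).

∂_2: C_2 → C_1 maps a triangle to the signed sum of its edges. For instance
  ∂[4,5,7] = [5,7] − [4,7] + [4,5],
  ∂[3,4,5] = [4,5] − [3,5] + [3,4].
The 27×18 boundary matrix has rank 17 and Smith normal form diag(1,1,1,1,1,1,1,1,1,1,1,1,1,1,1,1,1).

From H_k ≅ ker(∂_k) / im(∂_{k+1}) we obtain:

  H_0: rank C_0 − rank ∂_1 = 9 − 8 = 1, and the invariant factors of ∂_1 are all 1, so H_0 ≅ Z.
  H_1: rank ker ∂_1 − rank ∂_2 = (27 − 8) − 17 = 2, and the invariant factors of ∂_2 are all 1, so H_1 ≅ Z^2.
  H_2: rank ker ∂_2 − rank ∂_3 = (18 − 17) − 0 = 1, and there is no ∂_3, so H_2 ≅ Z.

Hence the Betti numbers are b_0 = 1, b_1 = 2, b_2 = 1.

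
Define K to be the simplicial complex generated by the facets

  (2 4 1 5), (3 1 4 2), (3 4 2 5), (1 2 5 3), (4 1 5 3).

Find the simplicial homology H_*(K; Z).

H_0 ≅ Z,  H_1 = 0,  H_2 = 0,  H_3 ≅ Z.

Fix the vertex order 1 < 2 < 3 < 4 < 5 and write every simplex with vertices in increasing order. Then dim K = 3 and the simplices of K are:

  0-simplices (5): [1], [2], [3], [4], [5]
  1-simplices (10): [1,2], [1,3], [1,4], [1,5], [2,3], [2,4], [2,5], [3,4], [3,5], [4,5]
  2-simplices (10): [1,2,3], [1,2,4], [1,2,5], [1,3,4], [1,3,5], [1,4,5], [2,3,4], [2,3,5], [2,4,5], [3,4,5]
  3-simplices (5): [1,2,3,4], [1,2,3,5], [1,2,4,5], [1,3,4,5], [2,3,4,5]

Hence C_0 ≅ Z^5, C_1 ≅ Z^10, C_2 ≅ Z^10, C_3 ≅ Z^5.

∂_1: C_1 → C_0 is given by ∂[p,q] = [q] − [p]. For instance
  ∂[1,5] = [5] − [1].
The 5×10 boundary matrix has rank 4 and Smith normal form diag(1,1,1,1).

Boundary ∂_2: C_2 → C_1 sends each 2-simplex [p,q,r] to [q,r] − [p,r] + [p,q]. For instance
  ∂[1,2,5] = [2,5] − [1,5] + [1,2],
  ∂[3,4,5] = [4,5] − [3,5] + [3,4].
As a 10×10 matrix over Z this has rank 6, with invariant factors (1,1,1,1,1,1).

∂_3: C_3 → C_2 sends each 3-simplex σ to the alternating sum Σ_i (−1)^i (σ with its i-th vertex removed). For instance
  ∂[1,2,3,5] = [2,3,5] − [1,3,5] + [1,2,5] − [1,2,3],
  ∂[1,2,3,4] = [2,3,4] − [1,3,4] + [1,2,4] − [1,2,3].
The resulting 10×5 matrix has rank 4, and its Smith normal form has invariant factors (1,1,1,1).

Reading off H_k = ker ∂_k / im ∂_{k+1}:

  H_0: rank C_0 − rank ∂_1 = 5 − 4 = 1, and the invariant factors of ∂_1 are all 1, so H_0 ≅ Z.
  H_1: rank ker ∂_1 − rank ∂_2 = (10 − 4) − 6 = 0, and the invariant factors of ∂_2 are all 1, so H_1 ≅ 0.
  H_2: rank ker ∂_2 − rank ∂_3 = (10 − 6) − 4 = 0, and the invariant factors of ∂_3 are all 1, so H_2 ≅ 0.
  H_3: rank ker ∂_3 − rank ∂_4 = (5 − 4) − 0 = 1, and there is no ∂_4, so H_3 ≅ Z.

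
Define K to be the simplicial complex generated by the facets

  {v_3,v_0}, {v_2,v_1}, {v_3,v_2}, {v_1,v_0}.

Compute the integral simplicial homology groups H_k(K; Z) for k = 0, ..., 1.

We work with the vertex ordering v_0 < v_1 < v_2 < v_3. The simplices of K, each written with vertices in increasing order, are:

  0-simplices (4): [v_0], [v_1], [v_2], [v_3]
  1-simplices (4): [v_0,v_1], [v_0,v_3], [v_1,v_2], [v_2,v_3]

Hence C_0 ≅ Z^4, C_1 ≅ Z^4.

Boundary ∂_1: C_1 → C_0 sends each edge [p,q] (with p < q) to q − p.
The 4×4 boundary matrix has rank 3 and Smith normal form diag(1,1,1).

Reading off H_k = ker ∂_k / im ∂_{k+1}:

  H_0: rank C_0 − rank ∂_1 = 4 − 3 = 1, and the invariant factors of ∂_1 are all 1, so H_0 = Z.
  H_1: rank ker ∂_1 − rank ∂_2 = (4 − 3) − 0 = 1, and there is no ∂_2, so H_1 = Z.

As a check, the Euler characteristic is 4 − 4 = 0, which agrees with 1 − 1 = 0.

H_0 = Z,  H_1 = Z.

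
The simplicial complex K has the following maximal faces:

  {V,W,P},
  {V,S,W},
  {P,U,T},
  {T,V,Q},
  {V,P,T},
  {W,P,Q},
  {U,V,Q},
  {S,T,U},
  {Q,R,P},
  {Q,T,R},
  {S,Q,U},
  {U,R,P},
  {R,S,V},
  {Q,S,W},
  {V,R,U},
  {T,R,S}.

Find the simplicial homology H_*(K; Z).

Order the vertices as P < Q < R < S < T < U < V < W. Listing each simplex with vertices in this order, K has dimension 2 with simplices:

  0-simplices (8): P, Q, R, S, T, U, V, W
  1-simplices (24): PQ, PR, PT, PU, PV, PW, QR, QS, QT, QU, QV, QW, RS, RT, RU, RV, ST, SU, SV, SW, TU, TV, UV, VW
  2-simplices (16): PQR, PQW, PRU, PTU, PTV, PVW, QRT, QSU, QSW, QTV, QUV, RST, RSV, RUV, STU, SVW

so the chain groups are C_0 ≅ Z^8, C_1 ≅ Z^24, C_2 ≅ Z^16.

∂_1: C_1 → C_0 maps an edge to its endpoints' difference, ∂[p,q] = q − p. For instance
  ∂QV = V − Q.
The resulting 8×24 matrix has rank 7, and its Smith normal form has invariant factors (1,1,1,1,1,1,1).

The boundary map ∂_2: C_2 → C_1 acts by ∂[p,q,r] = [q,r] − [p,r] + [p,q]. For instance
  ∂PRU = RU − PU + PR,
  ∂STU = TU − SU + ST.
The resulting 24×16 matrix has rank 15, and its Smith normal form has invariant factors (1,1,1,1,1,1,1,1,1,1,1,1,1,1,1).

From H_k ≅ ker(∂_k) / im(∂_{k+1}) we obtain:

  H_0: rank C_0 − rank ∂_1 = 8 − 7 = 1, and the invariant factors of ∂_1 are all 1, so H_0 = Z.
  H_1: rank ker ∂_1 − rank ∂_2 = (24 − 7) − 15 = 2, and the invariant factors of ∂_2 are all 1, so H_1 = Z^2.
  H_2: rank ker ∂_2 − rank ∂_3 = (16 − 15) − 0 = 1, and there is no ∂_3, so H_2 = Z.

As a check, the Euler characteristic is 8 − 24 + 16 = 0, which agrees with 1 − 2 + 1 = 0.

H_0 ≅ Z,  H_1 ≅ Z^2,  H_2 ≅ Z.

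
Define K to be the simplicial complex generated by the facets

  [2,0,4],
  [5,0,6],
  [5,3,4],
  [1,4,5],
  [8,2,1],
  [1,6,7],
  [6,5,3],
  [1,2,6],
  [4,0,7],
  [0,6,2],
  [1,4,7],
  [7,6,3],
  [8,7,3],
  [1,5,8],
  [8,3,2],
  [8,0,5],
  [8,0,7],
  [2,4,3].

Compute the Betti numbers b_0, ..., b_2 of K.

We work with the vertex ordering 0 < 1 < 2 < 3 < 4 < 5 < 6 < 7 < 8. The simplices of K, each written with vertices in increasing order, are:

  0-simplices (9): [0], [1], [2], [3], [4], [5], [6], [7], [8]
  1-simplices (27): (27 of them)
  2-simplices (18): [0,2,4], [0,2,6], [0,4,7], [0,5,6], [0,5,8], [0,7,8], [1,2,6], [1,2,8], [1,4,5], [1,4,7], [1,5,8], [1,6,7], [2,3,4], [2,3,8], [3,4,5], [3,5,6], [3,6,7], [3,7,8]

giving chain groups C_0 ≅ Z^9, C_1 ≅ Z^27, C_2 ≅ Z^18.

∂_1: C_1 → C_0 is given by ∂[p,q] = [q] − [p].
The resulting 9×27 matrix has rank 8, and its Smith normal form has invariant factors (1,1,1,1,1,1,1,1).

Boundary ∂_2: C_2 → C_1 maps a triangle to the signed sum of its edges. For instance
  ∂[3,5,6] = [5,6] − [3,6] + [3,5],
  ∂[0,5,6] = [5,6] − [0,6] + [0,5].
This gives a 27×18 integer matrix of rank 17; reducing to Smith normal form yields diagonal entries (1,1,1,1,1,1,1,1,1,1,1,1,1,1,1,1,1).

Now H_k = ker ∂_k / im ∂_{k+1}, so:

  H_0: rank C_0 − rank ∂_1 = 9 − 8 = 1, and the invariant factors of ∂_1 are all 1, so H_0 = Z.
  H_1: rank ker ∂_1 − rank ∂_2 = (27 − 8) − 17 = 2, and the invariant factors of ∂_2 are all 1, so H_1 = Z^2.
  H_2: rank ker ∂_2 − rank ∂_3 = (18 − 17) − 0 = 1, and there is no ∂_3, so H_2 = Z.

As a check, the Euler characteristic is 9 − 27 + 18 = 0, which agrees with 1 − 2 + 1 = 0.
(K is a triangulation of the torus T^2.)

Hence the Betti numbers are b_0 = 1, b_1 = 2, b_2 = 1.

b_0 = 1, b_1 = 2, b_2 = 1.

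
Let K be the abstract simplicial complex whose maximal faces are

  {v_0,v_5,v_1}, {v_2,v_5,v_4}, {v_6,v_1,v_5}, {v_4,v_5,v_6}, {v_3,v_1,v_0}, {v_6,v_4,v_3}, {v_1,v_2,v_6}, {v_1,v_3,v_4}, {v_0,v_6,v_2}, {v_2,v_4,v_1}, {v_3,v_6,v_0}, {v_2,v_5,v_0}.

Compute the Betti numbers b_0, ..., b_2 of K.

We work with the vertex ordering v_0 < v_1 < v_2 < v_3 < v_4 < v_5 < v_6. The simplices of K, each written with vertices in increasing order, are:

  0-simplices (7): [v_0], [v_1], [v_2], [v_3], [v_4], [v_5], [v_6]
  1-simplices (18): (18 of them)
  2-simplices (12): (12 of them)

so the chain groups are C_0 ≅ Z^7, C_1 ≅ Z^18, C_2 ≅ Z^12.

∂_1: C_1 → C_0 sends each edge [p,q] (with p < q) to q − p.
As a 7×18 matrix over Z this has rank 6, with invariant factors (1,1,1,1,1,1).

∂_2: C_2 → C_1 sends each 2-simplex [p,q,r] to [q,r] − [p,r] + [p,q]. For instance
  ∂[v_1,v_3,v_4] = [v_3,v_4] − [v_1,v_4] + [v_1,v_3],
  ∂[v_0,v_2,v_6] = [v_2,v_6] − [v_0,v_6] + [v_0,v_2].
As a 18×12 matrix over Z this has rank 12, with invariant factors (1,1,1,1,1,1,1,1,1,1,1,2).

Now H_k = ker ∂_k / im ∂_{k+1}, so:

  H_0: rank C_0 − rank ∂_1 = 7 − 6 = 1, and the invariant factors of ∂_1 are all 1, so H_0 ≅ Z.
  H_1: rank ker ∂_1 − rank ∂_2 = (18 − 6) − 12 = 0, and ∂_2 has invariant factor 2 > 1, so H_1 ≅ Z/2.
  H_2: rank ker ∂_2 − rank ∂_3 = (12 − 12) − 0 = 0, and there is no ∂_3, so H_2 ≅ 0.

Hence the Betti numbers are b_0 = 1, b_1 = 0, b_2 = 0.

b_0 = 1, b_1 = 0, b_2 = 0.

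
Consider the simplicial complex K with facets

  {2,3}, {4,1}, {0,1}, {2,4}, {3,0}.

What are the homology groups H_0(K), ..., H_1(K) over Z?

Take the total order 0 < 1 < 2 < 3 < 4 on the vertex set. Then K (dimension 1) consists of the simplices:

  0-simplices (5): [0], [1], [2], [3], [4]
  1-simplices (5): [0,1], [0,3], [1,4], [2,3], [2,4]

Hence C_0 ≅ Z^5, C_1 ≅ Z^5.

The boundary map ∂_1: C_1 → C_0 maps an edge to its endpoints' difference, ∂[p,q] = q − p.
As a 5×5 matrix over Z this has rank 4, with invariant factors (1,1,1,1).

Now H_k = ker ∂_k / im ∂_{k+1}, so:

  H_0: rank C_0 − rank ∂_1 = 5 − 4 = 1, and the invariant factors of ∂_1 are all 1, so H_0 = Z.
  H_1: rank ker ∂_1 − rank ∂_2 = (5 − 4) − 0 = 1, and there is no ∂_2, so H_1 = Z.

H_0 = Z,  H_1 = Z.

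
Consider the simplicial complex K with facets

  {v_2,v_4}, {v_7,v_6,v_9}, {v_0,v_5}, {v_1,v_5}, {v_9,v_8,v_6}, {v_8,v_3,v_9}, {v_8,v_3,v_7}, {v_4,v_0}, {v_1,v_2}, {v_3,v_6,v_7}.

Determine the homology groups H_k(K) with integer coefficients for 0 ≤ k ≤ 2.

H_0 ≅ Z^2,  H_1 ≅ Z^2,  H_2 = 0.

Order the vertices as v_0 < v_1 < v_2 < v_3 < v_4 < v_5 < v_6 < v_7 < v_8 < v_9. Listing each simplex with vertices in this order, K has dimension 2 with simplices:

  0-simplices (10): [v_0], [v_1], [v_2], [v_3], [v_4], [v_5], [v_6], [v_7], [v_8], [v_9]
  1-simplices (15): (15 of them)
  2-simplices (5): [v_3,v_6,v_7], [v_3,v_7,v_8], [v_3,v_8,v_9], [v_6,v_7,v_9], [v_6,v_8,v_9]

giving chain groups C_0 ≅ Z^10, C_1 ≅ Z^15, C_2 ≅ Z^5.

∂_1: C_1 → C_0 is given by ∂[p,q] = [q] − [p]. For instance
  ∂[v_0,v_4] = [v_4] − [v_0].
As a 10×15 matrix over Z this has rank 8, with invariant factors (1,1,1,1,1,1,1,1).

∂_2: C_2 → C_1 sends each 2-simplex [p,q,r] to [q,r] − [p,r] + [p,q]. For instance
  ∂[v_3,v_8,v_9] = [v_8,v_9] − [v_3,v_9] + [v_3,v_8],
  ∂[v_3,v_6,v_7] = [v_6,v_7] − [v_3,v_7] + [v_3,v_6].
As a 15×5 matrix over Z this has rank 5, with invariant factors (1,1,1,1,1).

Reading off H_k = ker ∂_k / im ∂_{k+1}:

  H_0: rank C_0 − rank ∂_1 = 10 − 8 = 2, and the invariant factors of ∂_1 are all 1, so H_0 ≅ Z^2.
  H_1: rank ker ∂_1 − rank ∂_2 = (15 − 8) − 5 = 2, and the invariant factors of ∂_2 are all 1, so H_1 ≅ Z^2.
  H_2: rank ker ∂_2 − rank ∂_3 = (5 − 5) − 0 = 0, and there is no ∂_3, so H_2 ≅ 0.

(K is a triangulation of the disjoint union of the circle S^1 and the Möbius band.)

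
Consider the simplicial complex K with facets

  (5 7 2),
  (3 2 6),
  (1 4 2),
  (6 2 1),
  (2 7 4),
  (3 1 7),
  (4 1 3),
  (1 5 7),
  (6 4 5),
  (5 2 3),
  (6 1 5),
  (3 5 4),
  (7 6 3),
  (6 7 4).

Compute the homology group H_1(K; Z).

H_1 ≅ Z^2.

Order the vertices as 1 < 2 < 3 < 4 < 5 < 6 < 7. Listing each simplex with vertices in this order, K has dimension 2 with simplices:

  0-simplices (7): [1], [2], [3], [4], [5], [6], [7]
  1-simplices (21): [1,2], [1,3], [1,4], [1,5], [1,6], [1,7], [2,3], [2,4], [2,5], [2,6], [2,7], [3,4], [3,5], [3,6], [3,7], [4,5], [4,6], [4,7], [5,6], [5,7], [6,7]
  2-simplices (14): [1,2,4], [1,2,6], [1,3,4], [1,3,7], [1,5,6], [1,5,7], [2,3,5], [2,3,6], [2,4,7], [2,5,7], [3,4,5], [3,6,7], [4,5,6], [4,6,7]

giving chain groups C_0 ≅ Z^7, C_1 ≅ Z^21, C_2 ≅ Z^14.

∂_1: C_1 → C_0 maps an edge to its endpoints' difference, ∂[p,q] = q − p. For instance
  ∂[5,6] = [6] − [5].
This gives a 7×21 integer matrix of rank 6; reducing to Smith normal form yields diagonal entries (1,1,1,1,1,1).

∂_2: C_2 → C_1 acts by ∂[p,q,r] = [q,r] − [p,r] + [p,q]. For instance
  ∂[3,6,7] = [6,7] − [3,7] + [3,6],
  ∂[4,6,7] = [6,7] − [4,7] + [4,6].
As a 21×14 matrix over Z this has rank 13, with invariant factors (1,1,1,1,1,1,1,1,1,1,1,1,1).

Now H_k = ker ∂_k / im ∂_{k+1}, so:

  H_1: rank ker ∂_1 − rank ∂_2 = (21 − 6) − 13 = 2, and the invariant factors of ∂_2 are all 1, so H_1 = Z^2.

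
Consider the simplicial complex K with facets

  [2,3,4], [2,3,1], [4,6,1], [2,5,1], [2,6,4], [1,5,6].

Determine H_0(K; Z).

H_0 ≅ Z.

Take the total order 1 < 2 < 3 < 4 < 5 < 6 on the vertex set. Then K (dimension 2) consists of the simplices:

  0-simplices (6): [1], [2], [3], [4], [5], [6]
  1-simplices (12): [1,2], [1,3], [1,4], [1,5], [1,6], [2,3], [2,4], [2,5], [2,6], [3,4], [4,6], [5,6]
  2-simplices (6): [1,2,3], [1,2,5], [1,4,6], [1,5,6], [2,3,4], [2,4,6]

so the chain groups are C_0 ≅ Z^6, C_1 ≅ Z^12, C_2 ≅ Z^6.

Boundary ∂_1: C_1 → C_0 sends each edge [p,q] (with p < q) to q − p. For instance
  ∂[1,4] = [4] − [1].
The resulting 6×12 matrix has rank 5, and its Smith normal form has invariant factors (1,1,1,1,1).

Boundary ∂_2: C_2 → C_1 sends each 2-simplex [p,q,r] to [q,r] − [p,r] + [p,q]. For instance
  ∂[2,4,6] = [4,6] − [2,6] + [2,4],
  ∂[1,5,6] = [5,6] − [1,6] + [1,5].
The resulting 12×6 matrix has rank 6, and its Smith normal form has invariant factors (1,1,1,1,1,1).

Computing H_k = (kernel of ∂_k) / (image of ∂_{k+1}):

  H_0: rank C_0 − rank ∂_1 = 6 − 5 = 1, and the invariant factors of ∂_1 are all 1, so H_0 ≅ Z.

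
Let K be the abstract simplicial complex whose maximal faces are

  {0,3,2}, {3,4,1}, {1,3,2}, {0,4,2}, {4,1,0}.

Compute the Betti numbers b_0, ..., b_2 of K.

Order the vertices as 0 < 1 < 2 < 3 < 4. Listing each simplex with vertices in this order, K has dimension 2 with simplices:

  0-simplices (5): [0], [1], [2], [3], [4]
  1-simplices (10): [0,1], [0,2], [0,3], [0,4], [1,2], [1,3], [1,4], [2,3], [2,4], [3,4]
  2-simplices (5): [0,1,4], [0,2,3], [0,2,4], [1,2,3], [1,3,4]

Hence C_0 ≅ Z^5, C_1 ≅ Z^10, C_2 ≅ Z^5.

∂_1: C_1 → C_0 is given by ∂[p,q] = [q] − [p]. For instance
  ∂[2,4] = [4] − [2].
The resulting 5×10 matrix has rank 4, and its Smith normal form has invariant factors (1,1,1,1).

Boundary ∂_2: C_2 → C_1 maps a triangle to the signed sum of its edges. For instance
  ∂[0,2,4] = [2,4] − [0,4] + [0,2],
  ∂[1,2,3] = [2,3] − [1,3] + [1,2].
This gives a 10×5 integer matrix of rank 5; reducing to Smith normal form yields diagonal entries (1,1,1,1,1).

Now H_k = ker ∂_k / im ∂_{k+1}, so:

  H_0: rank C_0 − rank ∂_1 = 5 − 4 = 1, and the invariant factors of ∂_1 are all 1, so H_0 ≅ Z.
  H_1: rank ker ∂_1 − rank ∂_2 = (10 − 4) − 5 = 1, and the invariant factors of ∂_2 are all 1, so H_1 ≅ Z.
  H_2: rank ker ∂_2 − rank ∂_3 = (5 − 5) − 0 = 0, and there is no ∂_3, so H_2 ≅ 0.

(K is a triangulation of the Möbius band.)

Hence the Betti numbers are b_0 = 1, b_1 = 1, b_2 = 0.

b_0 = 1, b_1 = 1, b_2 = 0.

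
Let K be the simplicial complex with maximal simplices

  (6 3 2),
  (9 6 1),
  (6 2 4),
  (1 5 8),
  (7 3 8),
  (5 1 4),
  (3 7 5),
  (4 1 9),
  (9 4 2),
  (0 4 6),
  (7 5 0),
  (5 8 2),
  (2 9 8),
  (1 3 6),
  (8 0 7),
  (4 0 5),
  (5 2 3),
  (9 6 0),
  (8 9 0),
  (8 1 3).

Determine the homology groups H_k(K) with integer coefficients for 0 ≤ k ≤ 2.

H_0 = Z,  H_1 = Z ⊕ Z/2Z,  H_2 = 0.

Take the total order 0 < 1 < 2 < 3 < 4 < 5 < 6 < 7 < 8 < 9 on the vertex set. Then K (dimension 2) consists of the simplices:

  0-simplices (10): [0], [1], [2], [3], [4], [5], [6], [7], [8], [9]
  1-simplices (30): (30 of them)
  2-simplices (20): (20 of them)

giving chain groups C_0 ≅ Z^10, C_1 ≅ Z^30, C_2 ≅ Z^20.

The boundary map ∂_1: C_1 → C_0 sends each edge [p,q] (with p < q) to q − p. For instance
  ∂[2,3] = [3] − [2].
As a 10×30 matrix over Z this has rank 9, with invariant factors (1,1,1,1,1,1,1,1,1).

Boundary ∂_2: C_2 → C_1 maps a triangle to the signed sum of its edges. For instance
  ∂[2,5,8] = [5,8] − [2,8] + [2,5],
  ∂[1,4,5] = [4,5] − [1,5] + [1,4].
As a 30×20 matrix over Z this has rank 20, with invariant factors (1,1,1,1,1,1,1,1,1,1,1,1,1,1,1,1,1,1,1,2).

Now H_k = ker ∂_k / im ∂_{k+1}, so:

  H_0: rank C_0 − rank ∂_1 = 10 − 9 = 1, and the invariant factors of ∂_1 are all 1, so H_0 = Z.
  H_1: rank ker ∂_1 − rank ∂_2 = (30 − 9) − 20 = 1, and ∂_2 has invariant factor 2 > 1, so H_1 = Z ⊕ Z/2Z.
  H_2: rank ker ∂_2 − rank ∂_3 = (20 − 20) − 0 = 0, and there is no ∂_3, so H_2 = 0.

(K is a triangulation of the Klein bottle.)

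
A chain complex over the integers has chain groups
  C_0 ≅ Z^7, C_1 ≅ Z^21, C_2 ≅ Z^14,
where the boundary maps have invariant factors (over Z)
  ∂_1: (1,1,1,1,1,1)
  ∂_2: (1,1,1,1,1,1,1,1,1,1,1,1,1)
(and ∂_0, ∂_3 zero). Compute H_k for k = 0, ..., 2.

H_0: b_0 = 7 − 0 − 6 = 1; torsion from ∂_1 factors > 1: none. So H_0 ≅ Z.
H_1: b_1 = 21 − 6 − 13 = 2; torsion from ∂_2 factors > 1: none. So H_1 ≅ Z^2.
H_2: b_2 = 14 − 13 − 0 = 1; torsion from ∂_3 factors > 1: none. So H_2 ≅ Z.

H_0 ≅ Z,  H_1 ≅ Z^2,  H_2 ≅ Z.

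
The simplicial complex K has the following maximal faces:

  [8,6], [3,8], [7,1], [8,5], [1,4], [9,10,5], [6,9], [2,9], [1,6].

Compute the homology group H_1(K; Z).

H_1 = Z.

K has 10 vertices, 11 edges, 1 triangle.
rank ∂_1 = 9, rank ∂_2 = 1 ⇒ b_1 = 11 − 9 − 1 = 1; all invariant factors of ∂_2 are 1 so no torsion. So H_1 = Z.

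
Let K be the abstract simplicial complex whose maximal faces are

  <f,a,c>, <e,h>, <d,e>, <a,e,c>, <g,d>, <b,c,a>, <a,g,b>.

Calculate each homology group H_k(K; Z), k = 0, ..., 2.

H_0 = Z,  H_1 = Z,  H_2 = 0.

Fix the vertex order a < b < c < d < e < f < g < h and write every simplex with vertices in increasing order. Then dim K = 2 and the simplices of K are:

  0-simplices (8): a, b, c, d, e, f, g, h
  1-simplices (12): ab, ac, ae, af, ag, bc, bg, ce, cf, de, dg, eh
  2-simplices (4): abc, abg, ace, acf

so the chain groups are C_0 ≅ Z^8, C_1 ≅ Z^12, C_2 ≅ Z^4.

∂_1: C_1 → C_0 is given by ∂[p,q] = [q] − [p]. For instance
  ∂bc = c − b.
The 8×12 boundary matrix has rank 7 and Smith normal form diag(1,1,1,1,1,1,1).

The boundary map ∂_2: C_2 → C_1 acts by ∂[p,q,r] = [q,r] − [p,r] + [p,q]. For instance
  ∂abg = bg − ag + ab,
  ∂ace = ce − ae + ac.
The resulting 12×4 matrix has rank 4, and its Smith normal form has invariant factors (1,1,1,1).

Now H_k = ker ∂_k / im ∂_{k+1}, so:

  H_0: rank C_0 − rank ∂_1 = 8 − 7 = 1, and the invariant factors of ∂_1 are all 1, so H_0 ≅ Z.
  H_1: rank ker ∂_1 − rank ∂_2 = (12 − 7) − 4 = 1, and the invariant factors of ∂_2 are all 1, so H_1 ≅ Z.
  H_2: rank ker ∂_2 − rank ∂_3 = (4 − 4) − 0 = 0, and there is no ∂_3, so H_2 ≅ 0.

As a check, the Euler characteristic is 8 − 12 + 4 = 0, which agrees with 1 − 1 + 0 = 0.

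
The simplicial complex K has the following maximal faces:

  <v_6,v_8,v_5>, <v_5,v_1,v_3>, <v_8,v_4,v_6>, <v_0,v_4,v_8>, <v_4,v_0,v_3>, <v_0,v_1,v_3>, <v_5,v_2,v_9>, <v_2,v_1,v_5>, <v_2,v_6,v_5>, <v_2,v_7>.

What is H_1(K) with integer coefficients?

H_1 = Z.

Fix the vertex order v_0 < v_1 < v_2 < v_3 < v_4 < v_5 < v_6 < v_7 < v_8 < v_9 and write every simplex with vertices in increasing order. Then dim K = 2 and the simplices of K are:

  0-simplices (10): [v_0], [v_1], [v_2], [v_3], [v_4], [v_5], [v_6], [v_7], [v_8], [v_9]
  1-simplices (19): (19 of them)
  2-simplices (9): [v_0,v_1,v_3], [v_0,v_3,v_4], [v_0,v_4,v_8], [v_1,v_2,v_5], [v_1,v_3,v_5], [v_2,v_5,v_6], [v_2,v_5,v_9], [v_4,v_6,v_8], [v_5,v_6,v_8]

Hence C_0 ≅ Z^10, C_1 ≅ Z^19, C_2 ≅ Z^9.

∂_1: C_1 → C_0 sends each edge [p,q] (with p < q) to q − p.
This gives a 10×19 integer matrix of rank 9; reducing to Smith normal form yields diagonal entries (1,1,1,1,1,1,1,1,1).

∂_2: C_2 → C_1 maps a triangle to the signed sum of its edges. For instance
  ∂[v_1,v_2,v_5] = [v_2,v_5] − [v_1,v_5] + [v_1,v_2],
  ∂[v_2,v_5,v_9] = [v_5,v_9] − [v_2,v_9] + [v_2,v_5].
The 19×9 boundary matrix has rank 9 and Smith normal form diag(1,1,1,1,1,1,1,1,1).

Computing H_k = (kernel of ∂_k) / (image of ∂_{k+1}):

  H_1: rank ker ∂_1 − rank ∂_2 = (19 − 9) − 9 = 1, and the invariant factors of ∂_2 are all 1, so H_1 ≅ Z.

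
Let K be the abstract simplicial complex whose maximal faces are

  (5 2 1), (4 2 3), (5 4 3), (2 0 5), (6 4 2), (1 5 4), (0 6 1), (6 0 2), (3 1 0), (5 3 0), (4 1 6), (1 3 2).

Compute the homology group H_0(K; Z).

Fix the vertex order 0 < 1 < 2 < 3 < 4 < 5 < 6 and write every simplex with vertices in increasing order. Then dim K = 2 and the simplices of K are:

  0-simplices (7): [0], [1], [2], [3], [4], [5], [6]
  1-simplices (18): [0,1], [0,2], [0,3], [0,5], [0,6], [1,2], [1,3], [1,4], [1,5], [1,6], [2,3], [2,4], [2,5], [2,6], [3,4], [3,5], [4,5], [4,6]
  2-simplices (12): [0,1,3], [0,1,6], [0,2,5], [0,2,6], [0,3,5], [1,2,3], [1,2,5], [1,4,5], [1,4,6], [2,3,4], [2,4,6], [3,4,5]

Hence C_0 ≅ Z^7, C_1 ≅ Z^18, C_2 ≅ Z^12.

The boundary map ∂_1: C_1 → C_0 maps an edge to its endpoints' difference, ∂[p,q] = q − p.
As a 7×18 matrix over Z this has rank 6, with invariant factors (1,1,1,1,1,1).

∂_2: C_2 → C_1 acts by ∂[p,q,r] = [q,r] − [p,r] + [p,q]. For instance
  ∂[3,4,5] = [4,5] − [3,5] + [3,4],
  ∂[0,2,6] = [2,6] − [0,6] + [0,2].
As a 18×12 matrix over Z this has rank 12, with invariant factors (1,1,1,1,1,1,1,1,1,1,1,2).

Reading off H_k = ker ∂_k / im ∂_{k+1}:

  H_0: rank C_0 − rank ∂_1 = 7 − 6 = 1, and the invariant factors of ∂_1 are all 1, so H_0 ≅ Z.

H_0 ≅ Z.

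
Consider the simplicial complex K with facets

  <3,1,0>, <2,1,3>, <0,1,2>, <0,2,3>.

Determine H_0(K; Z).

We work with the vertex ordering 0 < 1 < 2 < 3. The simplices of K, each written with vertices in increasing order, are:

  0-simplices (4): [0], [1], [2], [3]
  1-simplices (6): [0,1], [0,2], [0,3], [1,2], [1,3], [2,3]
  2-simplices (4): [0,1,2], [0,1,3], [0,2,3], [1,2,3]

so the chain groups are C_0 ≅ Z^4, C_1 ≅ Z^6, C_2 ≅ Z^4.

∂_1: C_1 → C_0 maps an edge to its endpoints' difference, ∂[p,q] = q − p.
This gives a 4×6 integer matrix of rank 3; reducing to Smith normal form yields diagonal entries (1,1,1).

The boundary map ∂_2: C_2 → C_1 acts by ∂[p,q,r] = [q,r] − [p,r] + [p,q]. For instance
  ∂[1,2,3] = [2,3] − [1,3] + [1,2],
  ∂[0,1,3] = [1,3] − [0,3] + [0,1].
This gives a 6×4 integer matrix of rank 3; reducing to Smith normal form yields diagonal entries (1,1,1).

Computing H_k = (kernel of ∂_k) / (image of ∂_{k+1}):

  H_0: rank C_0 − rank ∂_1 = 4 − 3 = 1, and the invariant factors of ∂_1 are all 1, so H_0 = Z.

H_0 = Z.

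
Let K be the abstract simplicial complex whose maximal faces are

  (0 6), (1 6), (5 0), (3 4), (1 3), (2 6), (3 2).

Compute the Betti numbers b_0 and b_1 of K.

We work with the vertex ordering 0 < 1 < 2 < 3 < 4 < 5 < 6. The simplices of K, each written with vertices in increasing order, are:

  0-simplices (7): [0], [1], [2], [3], [4], [5], [6]
  1-simplices (7): [0,5], [0,6], [1,3], [1,6], [2,3], [2,6], [3,4]

so the chain groups are C_0 ≅ Z^7, C_1 ≅ Z^7.

Boundary ∂_1: C_1 → C_0 maps an edge to its endpoints' difference, ∂[p,q] = q − p. For instance
  ∂[1,3] = [3] − [1].
As a 7×7 matrix over Z this has rank 6, with invariant factors (1,1,1,1,1,1).

From H_k ≅ ker(∂_k) / im(∂_{k+1}) we obtain:

  H_0: rank C_0 − rank ∂_1 = 7 − 6 = 1, and the invariant factors of ∂_1 are all 1, so H_0 ≅ Z.
  H_1: rank ker ∂_1 − rank ∂_2 = (7 − 6) − 0 = 1, and there is no ∂_2, so H_1 ≅ Z.

Hence the Betti numbers are b_0 = 1, b_1 = 1.

b_0 = 1, b_1 = 1.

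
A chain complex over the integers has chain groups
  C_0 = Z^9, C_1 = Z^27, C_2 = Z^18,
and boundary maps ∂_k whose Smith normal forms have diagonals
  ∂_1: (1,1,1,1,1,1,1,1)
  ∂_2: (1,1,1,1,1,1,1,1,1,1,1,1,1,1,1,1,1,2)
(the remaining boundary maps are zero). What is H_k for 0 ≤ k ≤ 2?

H_0: b_0 = 9 − 0 − 8 = 1; torsion from ∂_1 factors > 1: none. So H_0 ≅ Z.
H_1: b_1 = 27 − 8 − 18 = 1; torsion from ∂_2 factors > 1: [2]. So H_1 ≅ Z ⊕ Z/2.
H_2: b_2 = 18 − 18 − 0 = 0; torsion from ∂_3 factors > 1: none. So H_2 ≅ 0.

H_0 ≅ Z,  H_1 ≅ Z ⊕ Z/2,  H_2 = 0.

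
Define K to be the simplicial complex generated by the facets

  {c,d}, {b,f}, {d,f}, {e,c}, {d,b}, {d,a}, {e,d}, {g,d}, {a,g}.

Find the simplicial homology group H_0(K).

H_0 = Z.

Order the vertices as a < b < c < d < e < f < g. Listing each simplex with vertices in this order, K has dimension 1 with simplices:

  0-simplices (7): a, b, c, d, e, f, g
  1-simplices (9): ad, ag, bd, bf, cd, ce, de, df, dg

giving chain groups C_0 ≅ Z^7, C_1 ≅ Z^9.

The boundary map ∂_1: C_1 → C_0 is given by ∂[p,q] = [q] − [p]. For instance
  ∂bd = d − b.
The resulting 7×9 matrix has rank 6, and its Smith normal form has invariant factors (1,1,1,1,1,1).

Now H_k = ker ∂_k / im ∂_{k+1}, so:

  H_0: rank C_0 − rank ∂_1 = 7 − 6 = 1, and the invariant factors of ∂_1 are all 1, so H_0 = Z.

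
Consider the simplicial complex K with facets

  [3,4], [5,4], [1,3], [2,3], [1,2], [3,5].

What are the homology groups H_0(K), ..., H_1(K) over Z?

H_0 = Z,  H_1 = Z^2.

Take the total order 1 < 2 < 3 < 4 < 5 on the vertex set. Then K (dimension 1) consists of the simplices:

  0-simplices (5): [1], [2], [3], [4], [5]
  1-simplices (6): [1,2], [1,3], [2,3], [3,4], [3,5], [4,5]

giving chain groups C_0 ≅ Z^5, C_1 ≅ Z^6.

The boundary map ∂_1: C_1 → C_0 maps an edge to its endpoints' difference, ∂[p,q] = q − p.
The 5×6 boundary matrix has rank 4 and Smith normal form diag(1,1,1,1).

Reading off H_k = ker ∂_k / im ∂_{k+1}:

  H_0: rank C_0 − rank ∂_1 = 5 − 4 = 1, and the invariant factors of ∂_1 are all 1, so H_0 = Z.
  H_1: rank ker ∂_1 − rank ∂_2 = (6 − 4) − 0 = 2, and there is no ∂_2, so H_1 = Z^2.

(K is a triangulation of a wedge of 2 circles.)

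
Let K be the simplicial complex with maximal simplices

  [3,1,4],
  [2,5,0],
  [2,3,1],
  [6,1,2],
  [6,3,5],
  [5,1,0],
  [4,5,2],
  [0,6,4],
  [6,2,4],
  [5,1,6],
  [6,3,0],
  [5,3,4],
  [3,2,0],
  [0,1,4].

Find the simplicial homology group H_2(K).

H_2 ≅ Z.

Fix the vertex order 0 < 1 < 2 < 3 < 4 < 5 < 6 and write every simplex with vertices in increasing order. Then dim K = 2 and the simplices of K are:

  0-simplices (7): [0], [1], [2], [3], [4], [5], [6]
  1-simplices (21): [0,1], [0,2], [0,3], [0,4], [0,5], [0,6], [1,2], [1,3], [1,4], [1,5], [1,6], [2,3], [2,4], [2,5], [2,6], [3,4], [3,5], [3,6], [4,5], [4,6], [5,6]
  2-simplices (14): [0,1,4], [0,1,5], [0,2,3], [0,2,5], [0,3,6], [0,4,6], [1,2,3], [1,2,6], [1,3,4], [1,5,6], [2,4,5], [2,4,6], [3,4,5], [3,5,6]

so the chain groups are C_0 ≅ Z^7, C_1 ≅ Z^21, C_2 ≅ Z^14.

The boundary map ∂_1: C_1 → C_0 sends each edge [p,q] (with p < q) to q − p. For instance
  ∂[2,4] = [4] − [2].
The resulting 7×21 matrix has rank 6, and its Smith normal form has invariant factors (1,1,1,1,1,1).

∂_2: C_2 → C_1 acts by ∂[p,q,r] = [q,r] − [p,r] + [p,q]. For instance
  ∂[1,5,6] = [5,6] − [1,6] + [1,5],
  ∂[0,2,5] = [2,5] − [0,5] + [0,2].
The resulting 21×14 matrix has rank 13, and its Smith normal form has invariant factors (1,1,1,1,1,1,1,1,1,1,1,1,1).

Now H_k = ker ∂_k / im ∂_{k+1}, so:

  H_2: rank ker ∂_2 − rank ∂_3 = (14 − 13) − 0 = 1, and there is no ∂_3, so H_2 ≅ Z.

(K is a triangulation of the torus T^2.)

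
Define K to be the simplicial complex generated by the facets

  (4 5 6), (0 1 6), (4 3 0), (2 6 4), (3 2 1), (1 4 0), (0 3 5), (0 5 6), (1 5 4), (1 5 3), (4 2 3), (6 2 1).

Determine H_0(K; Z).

We work with the vertex ordering 0 < 1 < 2 < 3 < 4 < 5 < 6. The simplices of K, each written with vertices in increasing order, are:

  0-simplices (7): [0], [1], [2], [3], [4], [5], [6]
  1-simplices (18): [0,1], [0,3], [0,4], [0,5], [0,6], [1,2], [1,3], [1,4], [1,5], [1,6], [2,3], [2,4], [2,6], [3,4], [3,5], [4,5], [4,6], [5,6]
  2-simplices (12): [0,1,4], [0,1,6], [0,3,4], [0,3,5], [0,5,6], [1,2,3], [1,2,6], [1,3,5], [1,4,5], [2,3,4], [2,4,6], [4,5,6]

so the chain groups are C_0 ≅ Z^7, C_1 ≅ Z^18, C_2 ≅ Z^12.

Boundary ∂_1: C_1 → C_0 maps an edge to its endpoints' difference, ∂[p,q] = q − p.
The resulting 7×18 matrix has rank 6, and its Smith normal form has invariant factors (1,1,1,1,1,1).

The boundary map ∂_2: C_2 → C_1 sends each 2-simplex [p,q,r] to [q,r] − [p,r] + [p,q]. For instance
  ∂[2,4,6] = [4,6] − [2,6] + [2,4],
  ∂[2,3,4] = [3,4] − [2,4] + [2,3].
The resulting 18×12 matrix has rank 12, and its Smith normal form has invariant factors (1,1,1,1,1,1,1,1,1,1,1,2).

From H_k ≅ ker(∂_k) / im(∂_{k+1}) we obtain:

  H_0: rank C_0 − rank ∂_1 = 7 − 6 = 1, and the invariant factors of ∂_1 are all 1, so H_0 = Z.

(K is a triangulation of the real projective plane RP^2.)

H_0 = Z.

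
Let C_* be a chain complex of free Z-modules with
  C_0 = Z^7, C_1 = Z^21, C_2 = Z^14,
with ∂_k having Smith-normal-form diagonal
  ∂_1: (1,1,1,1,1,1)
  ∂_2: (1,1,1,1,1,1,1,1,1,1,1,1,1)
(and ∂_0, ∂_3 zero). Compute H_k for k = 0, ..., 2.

H_0: b_0 = 7 − 0 − 6 = 1; torsion from ∂_1 factors > 1: none. So H_0 ≅ Z.
H_1: b_1 = 21 − 6 − 13 = 2; torsion from ∂_2 factors > 1: none. So H_1 ≅ Z^2.
H_2: b_2 = 14 − 13 − 0 = 1; torsion from ∂_3 factors > 1: none. So H_2 ≅ Z.

H_0 ≅ Z,  H_1 ≅ Z^2,  H_2 ≅ Z.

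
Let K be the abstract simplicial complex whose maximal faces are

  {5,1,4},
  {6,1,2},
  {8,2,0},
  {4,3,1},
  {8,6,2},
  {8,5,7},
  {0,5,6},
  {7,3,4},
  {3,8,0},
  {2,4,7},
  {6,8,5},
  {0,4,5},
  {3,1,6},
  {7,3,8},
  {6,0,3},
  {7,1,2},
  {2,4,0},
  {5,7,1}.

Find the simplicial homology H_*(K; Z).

H_0 ≅ Z,  H_1 ≅ Z ⊕ Z/2,  H_2 = 0.

Take the total order 0 < 1 < 2 < 3 < 4 < 5 < 6 < 7 < 8 on the vertex set. Then K (dimension 2) consists of the simplices:

  0-simplices (9): [0], [1], [2], [3], [4], [5], [6], [7], [8]
  1-simplices (27): (27 of them)
  2-simplices (18): [0,2,4], [0,2,8], [0,3,6], [0,3,8], [0,4,5], [0,5,6], [1,2,6], [1,2,7], [1,3,4], [1,3,6], [1,4,5], [1,5,7], [2,4,7], [2,6,8], [3,4,7], [3,7,8], [5,6,8], [5,7,8]

Hence C_0 ≅ Z^9, C_1 ≅ Z^27, C_2 ≅ Z^18.

∂_1: C_1 → C_0 is given by ∂[p,q] = [q] − [p]. For instance
  ∂[5,6] = [6] − [5].
This gives a 9×27 integer matrix of rank 8; reducing to Smith normal form yields diagonal entries (1,1,1,1,1,1,1,1).

Boundary ∂_2: C_2 → C_1 sends each 2-simplex [p,q,r] to [q,r] − [p,r] + [p,q]. For instance
  ∂[0,2,4] = [2,4] − [0,4] + [0,2],
  ∂[2,6,8] = [6,8] − [2,8] + [2,6].
This gives a 27×18 integer matrix of rank 18; reducing to Smith normal form yields diagonal entries (1,1,1,1,1,1,1,1,1,1,1,1,1,1,1,1,1,2).

Reading off H_k = ker ∂_k / im ∂_{k+1}:

  H_0: rank C_0 − rank ∂_1 = 9 − 8 = 1, and the invariant factors of ∂_1 are all 1, so H_0 = Z.
  H_1: rank ker ∂_1 − rank ∂_2 = (27 − 8) − 18 = 1, and ∂_2 has invariant factor 2 > 1, so H_1 = Z ⊕ Z/2.
  H_2: rank ker ∂_2 − rank ∂_3 = (18 − 18) − 0 = 0, and there is no ∂_3, so H_2 = 0.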